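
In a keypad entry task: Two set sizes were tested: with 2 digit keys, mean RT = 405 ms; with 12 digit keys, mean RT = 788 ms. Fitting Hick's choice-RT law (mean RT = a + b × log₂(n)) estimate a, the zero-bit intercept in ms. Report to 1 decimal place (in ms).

The slope on a log₂ axis is (788 − 405) / (3.5850 − 1) = 148.165 ms/bit.
a = RT₁ − b·log₂ n₁ = 405 − 148.165 × 1 = 256.835 ms.

256.8 ms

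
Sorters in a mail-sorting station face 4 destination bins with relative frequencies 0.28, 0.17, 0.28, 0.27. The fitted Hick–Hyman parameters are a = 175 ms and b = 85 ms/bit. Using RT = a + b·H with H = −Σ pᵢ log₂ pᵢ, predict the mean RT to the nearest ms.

H = 0.28·log₂(1/0.28) + 0.17·log₂(1/0.17) + 0.28·log₂(1/0.28) + 0.27·log₂(1/0.27) = 1.9730 bits.
RT = 175 + 85 × 1.9730 = 342.71 ms.

343 ms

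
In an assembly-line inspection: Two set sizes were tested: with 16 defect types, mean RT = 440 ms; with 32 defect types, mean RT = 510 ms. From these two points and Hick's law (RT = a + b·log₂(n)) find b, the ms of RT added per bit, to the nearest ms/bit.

The slope on a log₂ axis is (510 − 440) / (5 − 4) = 70 ms/bit.

70 ms/bit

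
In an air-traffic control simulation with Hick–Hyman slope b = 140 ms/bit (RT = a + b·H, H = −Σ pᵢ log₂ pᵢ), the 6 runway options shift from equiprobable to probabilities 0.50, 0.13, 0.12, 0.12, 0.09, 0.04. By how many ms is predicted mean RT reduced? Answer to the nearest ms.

66 ms

The RT saving is b·ΔH. Equiprobable H₀ = log₂(6) = 2.5850 bits; with the given probabilities H = 2.1152 bits.
b·(H₀ − H) = 140 × (2.5850 − 2.1152) = 65.77 ms.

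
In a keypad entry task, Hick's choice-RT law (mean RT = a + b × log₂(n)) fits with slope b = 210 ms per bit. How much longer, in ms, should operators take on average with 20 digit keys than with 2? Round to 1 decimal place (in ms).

697.6 ms

Only the slope matters, since a is common to both: ΔRT = b·log₂(n₂/n₁).
log₂(20) − log₂(2) = 4.3219 − 1 = 3.3219.
ΔRT = 210 × 3.3219 = 697.605 ms.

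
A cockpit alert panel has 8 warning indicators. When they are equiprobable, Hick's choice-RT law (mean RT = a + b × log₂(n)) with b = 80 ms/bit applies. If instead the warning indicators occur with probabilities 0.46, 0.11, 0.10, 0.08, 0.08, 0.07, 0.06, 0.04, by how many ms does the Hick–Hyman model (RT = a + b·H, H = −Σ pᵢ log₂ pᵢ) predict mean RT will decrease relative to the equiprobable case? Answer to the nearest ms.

42 ms

Equiprobable entropy H₀ = log₂ 8 = 3.0000 bits.
Skewed entropy H = −Σ pᵢ log₂ pᵢ = 2.4787 bits.
ΔRT = b·(H₀ − H) = 80 × 0.5213 = 41.71 ms.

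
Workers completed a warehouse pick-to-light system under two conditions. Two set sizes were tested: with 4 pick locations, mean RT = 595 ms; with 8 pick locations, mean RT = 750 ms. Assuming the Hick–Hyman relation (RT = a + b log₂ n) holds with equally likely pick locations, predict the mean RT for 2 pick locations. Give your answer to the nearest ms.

Solve the two-equation system in a and b:
  b = (750 − 595) / (log₂ 8 − log₂ 4) = 155 / (3 − 2) = 155 ms/bit
  a = 595 − 155 × 2 = 285 ms
Then RT(2) = 285 + 155 × log₂ 2 = 285 + 155 × 1 ≈ 440.000 ms.

440 ms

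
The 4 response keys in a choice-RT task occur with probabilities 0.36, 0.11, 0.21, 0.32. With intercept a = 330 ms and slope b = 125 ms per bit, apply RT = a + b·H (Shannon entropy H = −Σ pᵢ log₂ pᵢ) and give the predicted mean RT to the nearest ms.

565 ms

H = 0.36·log₂(1/0.36) + 0.11·log₂(1/0.11) + 0.21·log₂(1/0.21) + 0.32·log₂(1/0.32) = 1.8798 bits.
RT = 330 + 125 × 1.8798 = 564.97 ms.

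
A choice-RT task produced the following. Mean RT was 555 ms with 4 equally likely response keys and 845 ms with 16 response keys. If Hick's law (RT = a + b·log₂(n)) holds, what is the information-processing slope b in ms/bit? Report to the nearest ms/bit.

145 ms/bit

b = (RT₂ − RT₁)/(log₂ n₂ − log₂ n₁) = (845 − 555)/(4 − 2) = 145 ms/bit.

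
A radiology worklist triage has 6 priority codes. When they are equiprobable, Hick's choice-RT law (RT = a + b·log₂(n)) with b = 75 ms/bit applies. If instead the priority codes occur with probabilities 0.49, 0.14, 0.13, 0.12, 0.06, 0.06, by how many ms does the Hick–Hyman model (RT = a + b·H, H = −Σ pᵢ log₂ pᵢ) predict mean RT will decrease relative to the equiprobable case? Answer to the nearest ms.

34 ms

The RT saving is b·ΔH. Equiprobable H₀ = log₂(6) = 2.5850 bits; with the given probabilities H = 2.1382 bits.
b·(H₀ − H) = 75 × (2.5850 − 2.1382) = 33.51 ms.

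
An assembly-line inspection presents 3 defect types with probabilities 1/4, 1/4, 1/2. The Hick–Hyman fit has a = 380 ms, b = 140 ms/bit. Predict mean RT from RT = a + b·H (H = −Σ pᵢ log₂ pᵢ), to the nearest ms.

H = −Σ pᵢ log₂ pᵢ = 0.25·2 + 0.25·2 + 0.5·1 = 1.500 bits.
RT = 380 + 140 × 1.500 = 590.00 ms.

590 ms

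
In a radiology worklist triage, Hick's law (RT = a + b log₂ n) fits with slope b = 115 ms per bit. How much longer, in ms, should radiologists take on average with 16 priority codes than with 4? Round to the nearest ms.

230 ms

Only the slope matters, since a is common to both: ΔRT = b·log₂(n₂/n₁).
log₂(16) − log₂(4) = log₂(16/4) = log₂(4) = 2.
ΔRT = 115 × 2.0000 = 230.000 ms.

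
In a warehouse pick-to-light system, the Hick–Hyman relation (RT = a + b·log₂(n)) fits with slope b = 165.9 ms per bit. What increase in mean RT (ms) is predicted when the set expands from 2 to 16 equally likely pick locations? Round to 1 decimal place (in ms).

497.7 ms

ΔRT = (a + b log₂ n₂) − (a + b log₂ n₁) = b·(log₂ n₂ − log₂ n₁).
log₂(16) − log₂(2) = log₂(16/2) = log₂(8) = 3.
ΔRT = 165.9 × 3.0000 = 497.700 ms.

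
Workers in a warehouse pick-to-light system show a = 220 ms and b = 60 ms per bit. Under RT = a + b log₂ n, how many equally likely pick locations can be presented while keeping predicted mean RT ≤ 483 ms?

Information budget: (483 − 220)/60 = 4.3833 bits, so n ≤ 2^4.3833 = 20.870 → at most 20.

20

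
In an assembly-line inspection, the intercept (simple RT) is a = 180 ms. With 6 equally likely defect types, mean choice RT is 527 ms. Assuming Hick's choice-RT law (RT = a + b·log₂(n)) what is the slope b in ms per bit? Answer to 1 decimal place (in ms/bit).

134.2 ms/bit

b = (527 − 180) / log₂(6) = 347 / 2.5850 = 134.238 ms/bit.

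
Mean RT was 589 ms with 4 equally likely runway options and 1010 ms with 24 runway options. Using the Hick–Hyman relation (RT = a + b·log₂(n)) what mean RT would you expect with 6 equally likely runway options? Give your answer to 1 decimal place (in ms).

684.3 ms

With log₂ n on the abscissa the relation is linear; from the two conditions:
  b = (1010 − 589) / (log₂ 24 − log₂ 4) = 421 / (4.5850 − 2) = 162.865 ms/bit
  a = 589 − 162.865 × 2 = 263.270 ms
Then RT(6) = 263.270 + 162.865 × log₂ 6 = 263.270 + 162.865 × 2.5850 ≈ 684.270 ms.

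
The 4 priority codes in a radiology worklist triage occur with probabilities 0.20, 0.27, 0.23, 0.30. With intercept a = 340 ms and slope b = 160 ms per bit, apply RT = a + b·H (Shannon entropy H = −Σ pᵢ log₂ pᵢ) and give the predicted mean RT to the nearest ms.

Entropy contributions −pᵢ log₂ pᵢ: 0.4644, 0.5100, 0.4877, 0.5211; sum H = 1.9832 bits.
RT = a + bH = 340 + 160·1.9832 = 657.31 ms.

657 ms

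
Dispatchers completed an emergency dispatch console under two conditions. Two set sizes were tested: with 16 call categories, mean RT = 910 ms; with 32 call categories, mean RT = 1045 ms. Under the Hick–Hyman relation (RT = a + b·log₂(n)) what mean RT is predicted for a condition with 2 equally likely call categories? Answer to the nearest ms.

505 ms

Solve the two-equation system in a and b:
  b = (1045 − 910) / (log₂ 32 − log₂ 16) = 135 / (5 − 4) = 135 ms/bit
  a = 910 − 135 × 4 = 370 ms
Then RT(2) = 370 + 135 × log₂ 2 = 370 + 135 × 1 ≈ 505.000 ms.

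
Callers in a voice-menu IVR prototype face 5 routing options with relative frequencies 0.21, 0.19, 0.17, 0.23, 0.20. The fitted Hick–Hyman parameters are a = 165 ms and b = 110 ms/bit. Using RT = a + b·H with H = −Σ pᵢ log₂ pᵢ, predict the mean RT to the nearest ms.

420 ms

H = 0.21·log₂(1/0.21) + 0.19·log₂(1/0.19) + 0.17·log₂(1/0.17) + 0.23·log₂(1/0.23) + 0.20·log₂(1/0.20) = 2.3147 bits.
RT = 165 + 110 × 2.3147 = 419.62 ms.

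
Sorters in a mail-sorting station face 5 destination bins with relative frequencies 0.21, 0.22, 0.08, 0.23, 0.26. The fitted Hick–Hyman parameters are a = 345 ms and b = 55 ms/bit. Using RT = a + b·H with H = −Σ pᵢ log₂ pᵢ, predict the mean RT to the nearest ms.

468 ms

Entropy contributions −pᵢ log₂ pᵢ: 0.4728, 0.4806, 0.2915, 0.4877, 0.5053; sum H = 2.2379 bits.
RT = a + bH = 345 + 55·2.2379 = 468.08 ms.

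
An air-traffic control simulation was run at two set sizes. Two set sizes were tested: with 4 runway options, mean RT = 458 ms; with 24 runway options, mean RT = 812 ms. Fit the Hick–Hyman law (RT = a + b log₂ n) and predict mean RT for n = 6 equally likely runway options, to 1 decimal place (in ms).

Fit slope and intercept:
  b = (812 − 458) / (log₂ 24 − log₂ 4) = 354 / (4.5850 − 2) = 136.946 ms/bit
  a = 458 − 136.946 × 2 = 184.108 ms
Then RT(6) = 184.108 + 136.946 × log₂ 6 = 184.108 + 136.946 × 2.5850 ≈ 538.108 ms.

538.1 ms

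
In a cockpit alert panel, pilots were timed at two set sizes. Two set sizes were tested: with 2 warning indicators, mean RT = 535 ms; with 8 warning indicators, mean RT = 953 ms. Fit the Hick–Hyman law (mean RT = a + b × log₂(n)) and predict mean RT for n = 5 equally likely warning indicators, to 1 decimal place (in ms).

811.3 ms

Fit slope and intercept:
  b = (953 − 535) / (log₂ 8 − log₂ 2) = 418 / (3 − 1) = 209.000 ms/bit
  a = 535 − 209.000 × 1 = 326.000 ms
Then RT(5) = 326.000 + 209.000 × log₂ 5 = 326.000 + 209.000 × 2.3219 ≈ 811.283 ms.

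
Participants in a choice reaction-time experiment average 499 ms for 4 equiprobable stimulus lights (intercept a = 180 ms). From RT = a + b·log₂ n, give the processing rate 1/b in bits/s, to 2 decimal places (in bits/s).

6.27 bits/s

Choice component = 499 − 180 = 319 ms over log₂(4) = 2 bits.
b = 319 / 2 = 159.500 ms/bit, so 1/b = 6.270 bits/s.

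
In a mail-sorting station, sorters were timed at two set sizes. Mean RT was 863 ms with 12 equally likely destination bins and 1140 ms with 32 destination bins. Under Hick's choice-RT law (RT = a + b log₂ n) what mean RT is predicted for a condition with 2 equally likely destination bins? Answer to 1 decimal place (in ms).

357.0 ms

RT is linear in log₂ n, so two points fix the line:
  b = (1140 − 863) / (log₂ 32 − log₂ 12) = 277 / (5 − 3.5850) = 195.755 ms/bit
  a = 863 − 195.755 × 3.5850 = 161.227 ms
Then RT(2) = 161.227 + 195.755 × log₂ 2 = 161.227 + 195.755 × 1 ≈ 356.982 ms.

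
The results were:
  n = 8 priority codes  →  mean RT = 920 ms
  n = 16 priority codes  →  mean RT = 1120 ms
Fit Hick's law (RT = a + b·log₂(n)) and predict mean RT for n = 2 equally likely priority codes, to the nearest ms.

With log₂ n on the abscissa the relation is linear; from the two conditions:
  b = (1120 − 920) / (log₂ 16 − log₂ 8) = 200 / (4 − 3) = 200 ms/bit
  a = 920 − 200 × 3 = 320 ms
Then RT(2) = 320 + 200 × log₂ 2 = 320 + 200 × 1 ≈ 520.000 ms.

520 ms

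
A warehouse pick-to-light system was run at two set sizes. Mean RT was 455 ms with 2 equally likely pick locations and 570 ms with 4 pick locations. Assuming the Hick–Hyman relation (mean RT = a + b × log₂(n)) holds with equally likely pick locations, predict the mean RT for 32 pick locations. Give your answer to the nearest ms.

Fit slope and intercept:
  b = (570 − 455) / (log₂ 4 − log₂ 2) = 115 / (2 − 1) = 115 ms/bit
  a = 455 − 115 × 1 = 340 ms
Then RT(32) = 340 + 115 × log₂ 32 = 340 + 115 × 5 ≈ 915.000 ms.

915 ms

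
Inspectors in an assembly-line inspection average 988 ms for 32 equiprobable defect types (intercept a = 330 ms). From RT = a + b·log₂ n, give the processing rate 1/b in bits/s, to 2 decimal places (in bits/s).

7.60 bits/s

b = (988 − 330)/log₂ 32 = 658/5 = 131.600 ms per bit = 0.13160 s/bit; the reciprocal is 7.599 bits/s.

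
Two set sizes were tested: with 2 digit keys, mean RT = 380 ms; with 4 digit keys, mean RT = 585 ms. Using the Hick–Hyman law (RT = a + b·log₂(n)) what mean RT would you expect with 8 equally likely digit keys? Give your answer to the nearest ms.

790 ms

With log₂ n on the abscissa the relation is linear; from the two conditions:
  b = (585 − 380) / (log₂ 4 − log₂ 2) = 205 / (2 − 1) = 205 ms/bit
  a = 380 − 205 × 1 = 175 ms
Then RT(8) = 175 + 205 × log₂ 8 = 175 + 205 × 3 ≈ 790.000 ms.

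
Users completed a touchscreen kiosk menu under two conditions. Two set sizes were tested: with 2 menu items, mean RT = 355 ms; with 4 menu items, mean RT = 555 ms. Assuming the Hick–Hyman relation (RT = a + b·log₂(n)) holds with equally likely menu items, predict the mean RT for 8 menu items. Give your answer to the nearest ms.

755 ms

Solve the two-equation system in a and b:
  b = (555 − 355) / (log₂ 4 − log₂ 2) = 200 / (2 − 1) = 200 ms/bit
  a = 355 − 200 × 1 = 155 ms
Then RT(8) = 155 + 200 × log₂ 8 = 155 + 200 × 3 ≈ 755.000 ms.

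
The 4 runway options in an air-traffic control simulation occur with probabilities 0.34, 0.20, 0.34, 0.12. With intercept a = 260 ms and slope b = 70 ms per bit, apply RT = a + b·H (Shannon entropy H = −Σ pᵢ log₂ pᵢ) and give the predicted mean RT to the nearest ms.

H = 0.34·log₂(1/0.34) + 0.20·log₂(1/0.20) + 0.34·log₂(1/0.34) + 0.12·log₂(1/0.12) = 1.8898 bits.
RT = 260 + 70 × 1.8898 = 392.29 ms.

392 ms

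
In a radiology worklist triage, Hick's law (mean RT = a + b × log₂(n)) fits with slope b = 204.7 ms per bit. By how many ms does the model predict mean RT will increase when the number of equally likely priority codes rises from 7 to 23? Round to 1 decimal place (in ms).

Only the slope matters, since a is common to both: ΔRT = b·log₂(n₂/n₁).
log₂(23) − log₂(7) = 4.5236 − 2.8074 = 1.7162.
ΔRT = 204.7 × 1.7162 = 351.308 ms.

351.3 ms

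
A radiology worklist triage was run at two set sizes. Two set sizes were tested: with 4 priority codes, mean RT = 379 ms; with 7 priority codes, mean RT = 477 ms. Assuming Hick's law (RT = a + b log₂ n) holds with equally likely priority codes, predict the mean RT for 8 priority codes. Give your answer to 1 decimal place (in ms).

500.4 ms

RT is linear in log₂ n, so two points fix the line:
  b = (477 − 379) / (log₂ 7 − log₂ 4) = 98 / (2.8074 − 2) = 121.384 ms/bit
  a = 379 − 121.384 × 2 = 136.232 ms
Then RT(8) = 136.232 + 121.384 × log₂ 8 = 136.232 + 121.384 × 3 ≈ 500.384 ms.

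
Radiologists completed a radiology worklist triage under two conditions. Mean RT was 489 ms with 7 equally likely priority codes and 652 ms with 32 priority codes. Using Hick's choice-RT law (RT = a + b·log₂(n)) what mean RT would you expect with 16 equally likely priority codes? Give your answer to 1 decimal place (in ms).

RT is linear in log₂ n, so two points fix the line:
  b = (652 − 489) / (log₂ 32 − log₂ 7) = 163 / (5 − 2.8074) = 74.339 ms/bit
  a = 489 − 74.339 × 2.8074 = 280.303 ms
Then RT(16) = 280.303 + 74.339 × log₂ 16 = 280.303 + 74.339 × 4 ≈ 577.661 ms.

577.7 ms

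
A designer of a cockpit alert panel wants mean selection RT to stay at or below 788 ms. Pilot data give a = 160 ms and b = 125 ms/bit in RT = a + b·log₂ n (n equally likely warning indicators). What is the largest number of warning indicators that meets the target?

32

125·log₂ n ≤ 788 − 160 = 628, giving log₂ n ≤ 5.0240 and n ≤ 32.537. The largest whole number is 32.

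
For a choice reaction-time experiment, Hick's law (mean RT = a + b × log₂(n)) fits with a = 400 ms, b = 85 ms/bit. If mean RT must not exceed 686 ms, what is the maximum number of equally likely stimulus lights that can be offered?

Set 400 + 85·log₂ n ≤ 686 → log₂ n ≤ (686 − 400)/85 = 3.3647.
So n ≤ 2^3.3647 = 10.301; the largest integer n is 10.

10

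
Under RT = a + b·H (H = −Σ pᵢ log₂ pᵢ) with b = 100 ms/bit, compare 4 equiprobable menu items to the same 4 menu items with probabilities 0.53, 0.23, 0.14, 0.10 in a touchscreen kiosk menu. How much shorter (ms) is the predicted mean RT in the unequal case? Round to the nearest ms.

30 ms

Equiprobable entropy H₀ = log₂ 4 = 2.0000 bits.
Skewed entropy H = −Σ pᵢ log₂ pᵢ = 1.7024 bits.
ΔRT = b·(H₀ − H) = 100 × 0.2976 = 29.76 ms.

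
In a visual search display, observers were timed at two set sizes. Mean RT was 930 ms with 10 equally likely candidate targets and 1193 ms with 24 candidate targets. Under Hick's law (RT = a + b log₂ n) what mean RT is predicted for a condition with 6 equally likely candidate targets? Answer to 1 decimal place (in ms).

776.5 ms

Fit slope and intercept:
  b = (1193 − 930) / (log₂ 24 − log₂ 10) = 263 / (4.5850 − 3.3219) = 208.229 ms/bit
  a = 930 − 208.229 × 3.3219 = 238.279 ms
Then RT(6) = 238.279 + 208.229 × log₂ 6 = 238.279 + 208.229 × 2.5850 ≈ 776.543 ms.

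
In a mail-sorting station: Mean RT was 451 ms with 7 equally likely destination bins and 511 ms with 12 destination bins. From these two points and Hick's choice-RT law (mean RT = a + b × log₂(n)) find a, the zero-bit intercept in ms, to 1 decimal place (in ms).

234.4 ms

b = (RT₂ − RT₁)/(log₂ n₂ − log₂ n₁) = (511 − 451)/(3.5850 − 2.8074) = 77.160 ms/bit.
a = RT₁ − b·log₂ n₁ = 451 − 77.160 × 2.8074 = 234.385 ms.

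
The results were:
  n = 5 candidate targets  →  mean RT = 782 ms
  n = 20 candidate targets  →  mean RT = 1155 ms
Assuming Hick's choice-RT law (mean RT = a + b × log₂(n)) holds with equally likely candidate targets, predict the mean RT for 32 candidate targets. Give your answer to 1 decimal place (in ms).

1281.5 ms

Fit slope and intercept:
  b = (1155 − 782) / (log₂ 20 − log₂ 5) = 373 / (4.3219 − 2.3219) = 186.500 ms/bit
  a = 782 − 186.500 × 2.3219 = 348.960 ms
Then RT(32) = 348.960 + 186.500 × log₂ 32 = 348.960 + 186.500 × 5 ≈ 1281.460 ms.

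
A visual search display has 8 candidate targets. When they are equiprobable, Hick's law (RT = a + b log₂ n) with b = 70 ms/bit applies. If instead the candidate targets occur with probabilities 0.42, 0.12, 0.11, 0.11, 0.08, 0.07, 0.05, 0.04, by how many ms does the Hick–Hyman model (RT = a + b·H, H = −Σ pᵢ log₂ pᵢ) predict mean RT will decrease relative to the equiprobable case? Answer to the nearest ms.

The RT saving is b·ΔH. Equiprobable H₀ = log₂(8) = 3.0000 bits; with the given probabilities H = 2.5552 bits.
b·(H₀ − H) = 70 × (3.0000 − 2.5552) = 31.14 ms.

31 ms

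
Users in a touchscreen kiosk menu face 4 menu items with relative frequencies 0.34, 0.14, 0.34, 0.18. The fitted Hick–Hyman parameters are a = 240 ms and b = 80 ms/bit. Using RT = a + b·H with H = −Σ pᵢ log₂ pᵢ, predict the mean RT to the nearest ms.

Entropy contributions −pᵢ log₂ pᵢ: 0.5292, 0.3971, 0.5292, 0.4453; sum H = 1.9008 bits.
RT = a + bH = 240 + 80·1.9008 = 392.06 ms.

392 ms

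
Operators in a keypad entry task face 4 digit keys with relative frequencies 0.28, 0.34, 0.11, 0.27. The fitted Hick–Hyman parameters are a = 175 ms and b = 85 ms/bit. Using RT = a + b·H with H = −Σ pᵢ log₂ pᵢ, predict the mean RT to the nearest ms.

Entropy contributions −pᵢ log₂ pᵢ: 0.5142, 0.5292, 0.3503, 0.5100; sum H = 1.9037 bits.
RT = a + bH = 175 + 85·1.9037 = 336.81 ms.

337 ms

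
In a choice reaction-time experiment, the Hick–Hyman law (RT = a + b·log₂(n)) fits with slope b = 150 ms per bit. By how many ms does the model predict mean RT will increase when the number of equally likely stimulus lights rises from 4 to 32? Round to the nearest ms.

450 ms

The intercept a cancels: ΔRT = b·(log₂ n₂ − log₂ n₁) = b·log₂(n₂/n₁).
log₂(32) − log₂(4) = log₂(32/4) = log₂(8) = 3.
ΔRT = 150 × 3.0000 = 450.000 ms.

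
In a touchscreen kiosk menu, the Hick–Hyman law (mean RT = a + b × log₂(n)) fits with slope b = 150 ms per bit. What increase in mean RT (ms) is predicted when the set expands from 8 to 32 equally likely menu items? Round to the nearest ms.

ΔRT = (a + b log₂ n₂) − (a + b log₂ n₁) = b·(log₂ n₂ − log₂ n₁).
log₂(32) − log₂(8) = log₂(32/8) = log₂(4) = 2.
ΔRT = 150 × 2.0000 = 300.000 ms.

300 ms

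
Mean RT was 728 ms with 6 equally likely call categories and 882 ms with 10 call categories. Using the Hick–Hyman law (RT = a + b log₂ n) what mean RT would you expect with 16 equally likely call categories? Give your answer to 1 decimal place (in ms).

1023.7 ms

Fit slope and intercept:
  b = (882 − 728) / (log₂ 10 − log₂ 6) = 154 / (3.3219 − 2.5850) = 208.965 ms/bit
  a = 728 − 208.965 × 2.5850 = 187.833 ms
Then RT(16) = 187.833 + 208.965 × log₂ 16 = 187.833 + 208.965 × 4 ≈ 1023.693 ms.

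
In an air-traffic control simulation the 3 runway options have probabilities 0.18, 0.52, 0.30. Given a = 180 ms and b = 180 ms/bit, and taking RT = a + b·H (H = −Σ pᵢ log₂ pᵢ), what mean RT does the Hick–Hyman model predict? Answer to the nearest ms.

H = 0.18·log₂(1/0.18) + 0.52·log₂(1/0.52) + 0.30·log₂(1/0.30) = 1.4570 bits.
RT = 180 + 180 × 1.4570 = 442.26 ms.

442 ms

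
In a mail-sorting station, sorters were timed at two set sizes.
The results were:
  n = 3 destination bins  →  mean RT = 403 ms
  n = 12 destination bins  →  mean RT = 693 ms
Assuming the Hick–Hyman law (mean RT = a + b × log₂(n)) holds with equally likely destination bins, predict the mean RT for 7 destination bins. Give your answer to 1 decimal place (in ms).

580.2 ms

With log₂ n on the abscissa the relation is linear; from the two conditions:
  b = (693 − 403) / (log₂ 12 − log₂ 3) = 290 / (3.5850 − 1.5850) = 145.000 ms/bit
  a = 403 − 145.000 × 1.5850 = 173.180 ms
Then RT(7) = 173.180 + 145.000 × log₂ 7 = 173.180 + 145.000 × 2.8074 ≈ 580.247 ms.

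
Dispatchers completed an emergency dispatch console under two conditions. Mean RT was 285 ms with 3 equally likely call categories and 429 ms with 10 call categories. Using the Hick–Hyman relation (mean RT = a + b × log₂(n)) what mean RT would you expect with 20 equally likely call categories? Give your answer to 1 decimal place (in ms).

With log₂ n on the abscissa the relation is linear; from the two conditions:
  b = (429 − 285) / (log₂ 10 − log₂ 3) = 144 / (3.3219 − 1.5850) = 82.903 ms/bit
  a = 285 − 82.903 × 1.5850 = 153.602 ms
Then RT(20) = 153.602 + 82.903 × log₂ 20 = 153.602 + 82.903 × 4.3219 ≈ 511.903 ms.

511.9 ms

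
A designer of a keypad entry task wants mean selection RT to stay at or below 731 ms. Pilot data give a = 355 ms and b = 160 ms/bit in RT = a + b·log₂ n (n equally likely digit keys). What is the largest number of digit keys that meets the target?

Set 355 + 160·log₂ n ≤ 731 → log₂ n ≤ (731 − 355)/160 = 2.3500.
So n ≤ 2^2.3500 = 5.098; the largest integer n is 5.

5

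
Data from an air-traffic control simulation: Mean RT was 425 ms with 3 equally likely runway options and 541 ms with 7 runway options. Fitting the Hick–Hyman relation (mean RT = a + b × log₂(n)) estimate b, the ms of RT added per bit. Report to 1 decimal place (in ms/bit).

94.9 ms/bit

b = (RT₂ − RT₁)/(log₂ n₂ − log₂ n₁) = (541 − 425)/(2.8074 − 1.5850) = 94.896 ms/bit.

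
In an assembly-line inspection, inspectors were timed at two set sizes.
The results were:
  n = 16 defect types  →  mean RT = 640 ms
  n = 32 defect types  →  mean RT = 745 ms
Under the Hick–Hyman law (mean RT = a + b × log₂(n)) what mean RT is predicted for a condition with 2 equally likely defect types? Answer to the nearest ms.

With log₂ n on the abscissa the relation is linear; from the two conditions:
  b = (745 − 640) / (log₂ 32 − log₂ 16) = 105 / (5 − 4) = 105 ms/bit
  a = 640 − 105 × 4 = 220 ms
Then RT(2) = 220 + 105 × log₂ 2 = 220 + 105 × 1 ≈ 325.000 ms.

325 ms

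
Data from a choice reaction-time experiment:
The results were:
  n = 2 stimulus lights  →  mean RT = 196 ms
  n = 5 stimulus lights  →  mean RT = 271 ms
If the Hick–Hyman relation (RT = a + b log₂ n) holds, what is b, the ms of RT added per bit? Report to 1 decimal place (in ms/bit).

b = (RT₂ − RT₁)/(log₂ n₂ − log₂ n₁) = (271 − 196)/(2.3219 − 1) = 56.735 ms/bit.

56.7 ms/bit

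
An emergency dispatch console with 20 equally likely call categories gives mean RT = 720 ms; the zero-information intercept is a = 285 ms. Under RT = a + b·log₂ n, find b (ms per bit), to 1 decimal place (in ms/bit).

100.6 ms/bit

b = (720 − 285) / log₂(20) = 435 / 4.3219 = 100.650 ms/bit.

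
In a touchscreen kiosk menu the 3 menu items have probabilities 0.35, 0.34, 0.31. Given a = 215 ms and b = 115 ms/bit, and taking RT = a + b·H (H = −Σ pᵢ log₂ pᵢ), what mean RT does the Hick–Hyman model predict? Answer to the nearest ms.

397 ms

H = 0.35·log₂(1/0.35) + 0.34·log₂(1/0.34) + 0.31·log₂(1/0.31) = 1.5831 bits.
RT = 215 + 115 × 1.5831 = 397.05 ms.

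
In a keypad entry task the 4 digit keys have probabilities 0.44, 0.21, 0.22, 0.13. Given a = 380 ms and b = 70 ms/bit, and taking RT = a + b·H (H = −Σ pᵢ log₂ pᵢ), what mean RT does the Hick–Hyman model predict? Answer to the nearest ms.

510 ms

H = 0.44·log₂(1/0.44) + 0.21·log₂(1/0.21) + 0.22·log₂(1/0.22) + 0.13·log₂(1/0.13) = 1.8572 bits.
RT = 380 + 70 × 1.8572 = 510.00 ms.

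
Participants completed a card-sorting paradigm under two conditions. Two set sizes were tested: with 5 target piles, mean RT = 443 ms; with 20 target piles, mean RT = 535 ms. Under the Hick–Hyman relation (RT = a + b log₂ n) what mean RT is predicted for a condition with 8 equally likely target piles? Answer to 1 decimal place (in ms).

474.2 ms

With log₂ n on the abscissa the relation is linear; from the two conditions:
  b = (535 − 443) / (log₂ 20 − log₂ 5) = 92 / (4.3219 − 2.3219) = 46.000 ms/bit
  a = 443 − 46.000 × 2.3219 = 336.191 ms
Then RT(8) = 336.191 + 46.000 × log₂ 8 = 336.191 + 46.000 × 3 ≈ 474.191 ms.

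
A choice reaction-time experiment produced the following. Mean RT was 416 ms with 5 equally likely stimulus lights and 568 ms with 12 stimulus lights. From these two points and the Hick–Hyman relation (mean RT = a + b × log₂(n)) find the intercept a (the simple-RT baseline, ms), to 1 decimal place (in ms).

136.6 ms

b = (RT₂ − RT₁)/(log₂ n₂ − log₂ n₁) = (568 − 416)/(3.5850 − 2.3219) = 120.345 ms/bit.
a = RT₁ − b·log₂ n₁ = 416 − 120.345 × 2.3219 = 136.567 ms.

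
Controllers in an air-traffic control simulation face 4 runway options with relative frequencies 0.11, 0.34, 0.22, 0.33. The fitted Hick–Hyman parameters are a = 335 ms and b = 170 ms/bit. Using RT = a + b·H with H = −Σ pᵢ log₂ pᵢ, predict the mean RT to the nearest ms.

Entropy contributions −pᵢ log₂ pᵢ: 0.3503, 0.5292, 0.4806, 0.5278; sum H = 1.8879 bits.
RT = a + bH = 335 + 170·1.8879 = 655.94 ms.

656 ms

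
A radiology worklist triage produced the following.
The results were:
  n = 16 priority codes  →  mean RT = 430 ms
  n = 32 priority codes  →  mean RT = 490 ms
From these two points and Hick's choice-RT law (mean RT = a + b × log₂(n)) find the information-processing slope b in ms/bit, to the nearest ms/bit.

60 ms/bit

Slope: b = (490 − 430) / (log₂ 32 − log₂ 16) = 60/1.0000 = 60 ms/bit.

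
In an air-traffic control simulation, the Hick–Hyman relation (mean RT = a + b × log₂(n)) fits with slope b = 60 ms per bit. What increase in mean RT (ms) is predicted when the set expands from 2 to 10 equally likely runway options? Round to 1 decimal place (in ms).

139.3 ms

ΔRT = (a + b log₂ n₂) − (a + b log₂ n₁) = b·(log₂ n₂ − log₂ n₁).
log₂(10) − log₂(2) = 3.3219 − 1 = 2.3219.
ΔRT = 60 × 2.3219 = 139.316 ms.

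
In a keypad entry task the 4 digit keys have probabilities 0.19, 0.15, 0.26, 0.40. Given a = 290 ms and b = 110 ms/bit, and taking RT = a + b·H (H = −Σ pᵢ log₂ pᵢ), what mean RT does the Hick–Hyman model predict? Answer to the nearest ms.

499 ms

Entropy contributions −pᵢ log₂ pᵢ: 0.4552, 0.4105, 0.5053, 0.5288; sum H = 1.8998 bits.
RT = a + bH = 290 + 110·1.8998 = 498.98 ms.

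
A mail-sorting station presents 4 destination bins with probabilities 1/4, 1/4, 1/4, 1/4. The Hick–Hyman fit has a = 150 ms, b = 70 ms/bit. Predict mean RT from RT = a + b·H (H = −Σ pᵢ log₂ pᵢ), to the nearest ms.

Each term −pᵢ log₂ pᵢ: 0.25·2 + 0.25·2 + 0.25·2 + 0.25·2; summed, H = 2.000 bits.
Mean RT = a + bH = 150 + 70·2.000 = 290.00 ms.

290 ms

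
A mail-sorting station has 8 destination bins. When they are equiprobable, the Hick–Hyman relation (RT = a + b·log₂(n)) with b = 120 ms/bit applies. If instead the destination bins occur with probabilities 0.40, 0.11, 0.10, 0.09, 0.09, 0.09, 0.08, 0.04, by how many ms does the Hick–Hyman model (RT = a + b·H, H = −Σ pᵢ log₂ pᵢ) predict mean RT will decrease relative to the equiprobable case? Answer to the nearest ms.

Equiprobable entropy H₀ = log₂ 8 = 3.0000 bits.
Skewed entropy H = −Σ pᵢ log₂ pᵢ = 2.6265 bits.
ΔRT = b·(H₀ − H) = 120 × 0.3735 = 44.82 ms.

45 ms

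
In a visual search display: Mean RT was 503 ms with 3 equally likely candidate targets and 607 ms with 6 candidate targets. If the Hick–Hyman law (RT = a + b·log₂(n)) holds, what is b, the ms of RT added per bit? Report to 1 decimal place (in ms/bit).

b = (RT₂ − RT₁)/(log₂ n₂ − log₂ n₁) = (607 − 503)/(2.5850 − 1.5850) = 104.000 ms/bit.

104.0 ms/bit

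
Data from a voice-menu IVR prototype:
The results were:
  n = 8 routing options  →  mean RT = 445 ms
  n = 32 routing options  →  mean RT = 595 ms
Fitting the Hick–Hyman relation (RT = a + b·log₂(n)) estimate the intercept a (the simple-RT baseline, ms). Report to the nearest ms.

220 ms

Slope: b = (595 − 445) / (log₂ 32 − log₂ 8) = 150/2.0000 = 75 ms/bit.
a = RT₁ − b·log₂ n₁ = 445 − 75 × 3 = 220.000 ms.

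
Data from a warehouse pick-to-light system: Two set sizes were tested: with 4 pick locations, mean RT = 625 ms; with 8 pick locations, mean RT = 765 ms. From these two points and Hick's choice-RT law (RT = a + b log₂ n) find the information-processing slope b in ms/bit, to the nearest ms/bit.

140 ms/bit

Slope: b = (765 − 625) / (log₂ 8 − log₂ 4) = 140/1.0000 = 140 ms/bit.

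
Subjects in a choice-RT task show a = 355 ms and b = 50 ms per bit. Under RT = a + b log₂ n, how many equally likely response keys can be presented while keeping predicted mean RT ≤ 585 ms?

24

Set 355 + 50·log₂ n ≤ 585 → log₂ n ≤ (585 − 355)/50 = 4.6000.
So n ≤ 2^4.6000 = 24.251; the largest integer n is 24.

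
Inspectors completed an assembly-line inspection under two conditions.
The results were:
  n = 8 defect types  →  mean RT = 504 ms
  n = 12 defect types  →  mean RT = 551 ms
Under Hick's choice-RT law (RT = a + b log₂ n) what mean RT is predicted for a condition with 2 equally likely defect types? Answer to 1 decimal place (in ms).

With log₂ n on the abscissa the relation is linear; from the two conditions:
  b = (551 − 504) / (log₂ 12 − log₂ 8) = 47 / (3.5850 − 3) = 80.347 ms/bit
  a = 504 − 80.347 × 3 = 262.959 ms
Then RT(2) = 262.959 + 80.347 × log₂ 2 = 262.959 + 80.347 × 1 ≈ 343.306 ms.

343.3 ms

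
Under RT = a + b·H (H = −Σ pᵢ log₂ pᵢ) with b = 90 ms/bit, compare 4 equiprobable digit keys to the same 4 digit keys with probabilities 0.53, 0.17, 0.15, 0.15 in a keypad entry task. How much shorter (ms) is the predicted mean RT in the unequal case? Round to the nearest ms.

23 ms

Equiprobable entropy H₀ = log₂ 4 = 2.0000 bits.
Skewed entropy H = −Σ pᵢ log₂ pᵢ = 1.7411 bits.
ΔRT = b·(H₀ − H) = 90 × 0.2589 = 23.30 ms.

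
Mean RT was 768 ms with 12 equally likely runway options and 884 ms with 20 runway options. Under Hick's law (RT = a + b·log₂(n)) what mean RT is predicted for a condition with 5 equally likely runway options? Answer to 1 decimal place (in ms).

With log₂ n on the abscissa the relation is linear; from the two conditions:
  b = (884 − 768) / (log₂ 20 − log₂ 12) = 116 / (4.3219 − 3.5850) = 157.402 ms/bit
  a = 768 − 157.402 × 3.5850 = 203.719 ms
Then RT(5) = 203.719 + 157.402 × log₂ 5 = 203.719 + 157.402 × 2.3219 ≈ 569.196 ms.

569.2 ms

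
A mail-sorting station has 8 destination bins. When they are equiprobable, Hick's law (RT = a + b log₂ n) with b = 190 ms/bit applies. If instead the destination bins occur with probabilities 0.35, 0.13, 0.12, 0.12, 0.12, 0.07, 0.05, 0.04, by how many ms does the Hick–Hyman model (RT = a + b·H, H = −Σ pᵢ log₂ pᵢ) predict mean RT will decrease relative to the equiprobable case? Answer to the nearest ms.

The RT saving is b·ΔH. Equiprobable H₀ = log₂(8) = 3.0000 bits; with the given probabilities H = 2.6844 bits.
b·(H₀ − H) = 190 × (3.0000 − 2.6844) = 59.97 ms.

60 ms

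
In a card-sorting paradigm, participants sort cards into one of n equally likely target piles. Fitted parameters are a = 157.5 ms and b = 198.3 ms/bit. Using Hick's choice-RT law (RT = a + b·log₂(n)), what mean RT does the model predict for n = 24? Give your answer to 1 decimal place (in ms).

log₂(24) = 4.5850 bits, so RT = 157.5 + 198.3 × 4.5850 ≈ 1066.698 ms.

1066.7 ms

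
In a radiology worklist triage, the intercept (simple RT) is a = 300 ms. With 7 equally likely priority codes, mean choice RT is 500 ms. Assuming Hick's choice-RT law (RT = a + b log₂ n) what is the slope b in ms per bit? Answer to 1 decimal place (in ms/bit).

71.2 ms/bit

log₂(7) = 2.8074 bits.
b = (RT − a)/log₂ n = (500 − 300) / 2.8074 = 71.241 ms/bit.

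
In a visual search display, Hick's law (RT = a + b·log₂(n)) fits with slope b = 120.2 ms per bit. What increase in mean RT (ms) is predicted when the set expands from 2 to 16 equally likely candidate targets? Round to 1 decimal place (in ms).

360.6 ms

The intercept a cancels: ΔRT = b·(log₂ n₂ − log₂ n₁) = b·log₂(n₂/n₁).
log₂(16) − log₂(2) = log₂(16/2) = log₂(8) = 3.
ΔRT = 120.2 × 3.0000 = 360.600 ms.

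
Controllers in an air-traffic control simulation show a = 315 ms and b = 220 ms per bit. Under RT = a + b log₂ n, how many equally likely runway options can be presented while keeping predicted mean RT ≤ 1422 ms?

Set 315 + 220·log₂ n ≤ 1422 → log₂ n ≤ (1422 − 315)/220 = 5.0318.
So n ≤ 2^5.0318 = 32.714; the largest integer n is 32.

32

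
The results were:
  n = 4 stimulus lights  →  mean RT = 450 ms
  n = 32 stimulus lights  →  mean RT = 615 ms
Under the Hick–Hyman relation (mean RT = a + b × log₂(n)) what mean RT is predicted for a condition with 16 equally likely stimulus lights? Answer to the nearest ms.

Fit slope and intercept:
  b = (615 − 450) / (log₂ 32 − log₂ 4) = 165 / (5 − 2) = 55 ms/bit
  a = 450 − 55 × 2 = 340 ms
Then RT(16) = 340 + 55 × log₂ 16 = 340 + 55 × 4 ≈ 560.000 ms.

560 ms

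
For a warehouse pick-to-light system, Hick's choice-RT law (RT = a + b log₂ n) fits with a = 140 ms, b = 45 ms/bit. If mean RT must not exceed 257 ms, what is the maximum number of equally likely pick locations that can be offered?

Information budget: (257 − 140)/45 = 2.6000 bits, so n ≤ 2^2.6000 = 6.063 → at most 6.

6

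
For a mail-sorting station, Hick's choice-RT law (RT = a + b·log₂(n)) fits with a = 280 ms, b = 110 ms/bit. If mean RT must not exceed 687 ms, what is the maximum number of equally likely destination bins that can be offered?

12

Information budget: (687 − 280)/110 = 3.7000 bits, so n ≤ 2^3.7000 = 12.996 → at most 12.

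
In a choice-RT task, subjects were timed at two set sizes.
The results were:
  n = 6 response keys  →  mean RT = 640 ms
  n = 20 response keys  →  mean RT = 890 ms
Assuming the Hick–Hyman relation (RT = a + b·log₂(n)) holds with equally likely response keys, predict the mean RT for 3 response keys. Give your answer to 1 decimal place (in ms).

496.1 ms

Fit slope and intercept:
  b = (890 − 640) / (log₂ 20 − log₂ 6) = 250 / (4.3219 − 2.5850) = 143.929 ms/bit
  a = 640 − 143.929 × 2.5850 = 267.949 ms
Then RT(3) = 267.949 + 143.929 × log₂ 3 = 267.949 + 143.929 × 1.5850 ≈ 496.071 ms.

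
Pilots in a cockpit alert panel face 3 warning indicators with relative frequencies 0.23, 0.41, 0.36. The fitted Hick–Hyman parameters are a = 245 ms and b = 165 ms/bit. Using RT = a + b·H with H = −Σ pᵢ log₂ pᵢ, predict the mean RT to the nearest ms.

Entropy contributions −pᵢ log₂ pᵢ: 0.4877, 0.5274, 0.5306; sum H = 1.5457 bits.
RT = a + bH = 245 + 165·1.5457 = 500.04 ms.

500 ms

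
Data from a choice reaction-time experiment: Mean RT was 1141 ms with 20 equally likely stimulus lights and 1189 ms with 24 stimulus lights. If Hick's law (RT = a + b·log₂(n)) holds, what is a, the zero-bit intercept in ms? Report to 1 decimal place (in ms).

352.3 ms

b = (RT₂ − RT₁)/(log₂ n₂ − log₂ n₁) = (1189 − 1141)/(4.5850 − 4.3219) = 182.486 ms/bit.
Intercept: a = 1141 − 182.486·log₂(20) = 352.310 ms.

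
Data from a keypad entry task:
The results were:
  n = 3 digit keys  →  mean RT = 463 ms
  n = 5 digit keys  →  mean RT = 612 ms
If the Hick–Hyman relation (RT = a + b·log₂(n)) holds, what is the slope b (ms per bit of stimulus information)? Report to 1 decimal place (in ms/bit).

202.2 ms/bit

b = (RT₂ − RT₁)/(log₂ n₂ − log₂ n₁) = (612 − 463)/(2.3219 − 1.5850) = 202.180 ms/bit.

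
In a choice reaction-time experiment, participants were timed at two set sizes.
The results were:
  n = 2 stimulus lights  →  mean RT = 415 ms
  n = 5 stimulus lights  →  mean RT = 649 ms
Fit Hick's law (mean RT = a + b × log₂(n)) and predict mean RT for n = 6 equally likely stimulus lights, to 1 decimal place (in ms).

Fit slope and intercept:
  b = (649 − 415) / (log₂ 5 − log₂ 2) = 234 / (2.3219 − 1) = 177.014 ms/bit
  a = 415 − 177.014 × 1 = 237.986 ms
Then RT(6) = 237.986 + 177.014 × log₂ 6 = 237.986 + 177.014 × 2.5850 ≈ 695.561 ms.

695.6 ms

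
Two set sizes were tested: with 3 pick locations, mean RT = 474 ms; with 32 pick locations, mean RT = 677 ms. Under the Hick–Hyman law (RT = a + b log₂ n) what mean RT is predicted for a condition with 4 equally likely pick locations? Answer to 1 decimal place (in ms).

With log₂ n on the abscissa the relation is linear; from the two conditions:
  b = (677 − 474) / (log₂ 32 − log₂ 3) = 203 / (5 − 1.5850) = 59.443 ms/bit
  a = 474 − 59.443 × 1.5850 = 379.785 ms
Then RT(4) = 379.785 + 59.443 × log₂ 4 = 379.785 + 59.443 × 2 ≈ 498.671 ms.

498.7 ms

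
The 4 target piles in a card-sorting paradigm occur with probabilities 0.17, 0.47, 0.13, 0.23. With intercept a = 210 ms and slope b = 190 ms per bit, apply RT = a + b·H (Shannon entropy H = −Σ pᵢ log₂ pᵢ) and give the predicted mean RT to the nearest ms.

Entropy contributions −pᵢ log₂ pᵢ: 0.4346, 0.5120, 0.3826, 0.4877; sum H = 1.8169 bits.
RT = a + bH = 210 + 190·1.8169 = 555.20 ms.

555 ms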